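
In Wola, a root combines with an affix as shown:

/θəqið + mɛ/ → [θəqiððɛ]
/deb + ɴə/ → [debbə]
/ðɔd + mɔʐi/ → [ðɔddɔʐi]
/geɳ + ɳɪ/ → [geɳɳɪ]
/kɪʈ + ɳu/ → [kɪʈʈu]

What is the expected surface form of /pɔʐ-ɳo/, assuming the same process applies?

[pɔʐʐo]

The data show progressive total assimilation (/m/ → [ð] after /ð/; /ɴ/ → [b] after /b/; /m/ → [d] after /d/; /ɳ/ → [ʈ] after /ʈ/): in every case the target segment becomes identical to its preceding neighbour, copying more than a single feature.
In [geɳɳɪ] the two consonants at the boundary are already identical (/ɳ/ + /ɳ/), so the rule applies vacuously and nothing changes.
/ɳ/ is the segment targeted by the rule; it sits immediately after /ʐ/, so it assimilates completely and surfaces as [ʐ].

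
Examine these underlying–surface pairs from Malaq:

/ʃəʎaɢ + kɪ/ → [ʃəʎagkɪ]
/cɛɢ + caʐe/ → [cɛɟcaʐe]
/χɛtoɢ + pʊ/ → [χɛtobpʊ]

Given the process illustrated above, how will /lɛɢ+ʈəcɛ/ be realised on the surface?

[lɛɖʈəcɛ]

The data show regressive place assimilation: /ɢ/ → [g] before /k/; /ɢ/ → [ɟ] before /c/; /ɢ/ → [b] before /p/. In each pair only place changes, matching the following consonant, while manner and voice stay constant.
/ɢ/ is a voiced uvular stop. The following trigger /ʈ/ is retroflex, so /ɢ/ must become retroflex as well.
A voiced retroflex stop is [ɖ], so the surface segment is [ɖ].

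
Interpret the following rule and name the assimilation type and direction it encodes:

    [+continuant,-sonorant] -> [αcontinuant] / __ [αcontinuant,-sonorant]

regressive manner assimilation

The rule copies [continuant] (continuancy) from the environment onto the target fricatives; since [±continuant] encodes the stop/fricative manner contrast, the assimilating dimension is manner.
The conditioning segment sits to the right of the focus bar, meaning the trigger follows the segment that changes — regressive assimilation.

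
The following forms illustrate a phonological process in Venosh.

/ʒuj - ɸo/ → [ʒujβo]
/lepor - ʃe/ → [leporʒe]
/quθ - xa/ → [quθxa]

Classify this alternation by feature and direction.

Underlying /ɸ/ is realised as [β] next to /j/; /j/ itself does not change.
/ɸ/ is voiceless while /j/ is voiced; the output [β] is voiced, matching the trigger — so the feature that spreads is voicing.
Place and manner are unchanged, so the assimilation is partial, not total.
Checking the remaining alternation: /ʃ/ → [ʒ] after /r/ (voiceless → voiced, matching voiced) — only voicing changes, and always toward the preceding segment.
Nothing changes in [quθxa]: there the adjacent consonants already agree in voicing (/x/ and /θ/ are both voiceless), so this form is consistent with the same rule.
The trigger is the preceding segment, so the direction is progressive (perseverative).

progressive voicing assimilation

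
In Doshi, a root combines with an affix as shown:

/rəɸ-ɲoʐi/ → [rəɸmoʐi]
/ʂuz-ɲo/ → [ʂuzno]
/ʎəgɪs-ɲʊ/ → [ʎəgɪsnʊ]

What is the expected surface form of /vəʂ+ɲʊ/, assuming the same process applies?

[vəʂɳʊ]

The data show progressive place assimilation: /ɲ/ → [m] after /ɸ/; /ɲ/ → [n] after /z/; /ɲ/ → [n] after /s/. In each pair only place changes, matching the preceding consonant, while manner and voice stay constant.
/ɲ/ is a voiced palatal nasal. The preceding trigger /ʂ/ is retroflex, so /ɲ/ must become retroflex as well.
A voiced retroflex nasal is [ɳ], so the surface segment is [ɳ].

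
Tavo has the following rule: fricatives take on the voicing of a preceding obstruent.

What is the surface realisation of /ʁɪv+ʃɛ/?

[ʁɪvʒɛ]

/ʃ/ is a voiceless postalveolar fricative. The preceding trigger /v/ is voiced, so /ʃ/ must become voiced as well.
Changing only its voicing to voiced gives [ʒ] — the voiced postalveolar fricative.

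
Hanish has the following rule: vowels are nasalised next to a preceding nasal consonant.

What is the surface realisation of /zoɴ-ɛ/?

/ɛ/ sits next to the nasal /ɴ/ and is therefore nasalised to [ɛ̃].

[zoɴɛ̃]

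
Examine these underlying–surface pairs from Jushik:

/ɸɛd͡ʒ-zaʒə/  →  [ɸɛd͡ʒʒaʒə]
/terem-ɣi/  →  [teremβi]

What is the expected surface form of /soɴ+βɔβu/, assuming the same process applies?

[soɴʁɔβu]

The data show progressive place assimilation: /z/ → [ʒ] after /d͡ʒ/; /ɣ/ → [β] after /m/. In each pair only place changes, matching the preceding consonant, while manner and voice stay constant.
/β/ is a voiced bilabial fricative. The preceding trigger /ɴ/ is uvular, so /β/ must become uvular as well.
The voiced uvular fricative is [ʁ], so /β/ → [ʁ].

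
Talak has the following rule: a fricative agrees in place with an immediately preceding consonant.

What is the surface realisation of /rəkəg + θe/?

[rəkəgxe]

The rule targets /θ/ (voiceless dental fricative), which sits after the trigger /g/ (velar).
Changing only its place to velar gives [x] — the voiceless velar fricative.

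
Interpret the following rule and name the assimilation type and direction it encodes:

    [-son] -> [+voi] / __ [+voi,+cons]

The target ([-son], obstruents) acquires [+voi] next to a voiced consonant ([+voi,+cons]) — it takes on the voicing of its neighbour, so the feature that spreads is voicing.
The conditioning segment sits to the right of the focus bar, meaning the trigger follows the segment that changes — regressive assimilation.

regressive voicing assimilation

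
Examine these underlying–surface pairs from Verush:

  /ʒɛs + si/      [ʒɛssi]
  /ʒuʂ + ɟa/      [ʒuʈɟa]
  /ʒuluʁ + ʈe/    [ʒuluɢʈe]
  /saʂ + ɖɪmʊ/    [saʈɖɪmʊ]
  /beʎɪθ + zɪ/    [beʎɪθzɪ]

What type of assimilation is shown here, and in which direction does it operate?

Comparing underlying and surface forms, /ʂ/ → [ʈ] is the alternation; the neighbouring /ɟ/ is constant.
/ʂ/ is a fricative while /ɟ/ is a stop; the output [ʈ] is a stop, matching the trigger — so the feature that spreads is manner.
Place and voice are unchanged, so the assimilation is partial, not total.
Checking the remaining alternations: /ʁ/ → [ɢ] before /ʈ/ (fricative → stop, matching a stop); /ʂ/ → [ʈ] before /ɖ/ (fricative → stop, matching a stop) — only manner changes, and always toward the following segment.
No alternation appears in [ʒɛssi], [beʎɪθzɪ]: there the adjacent consonants already agree in manner (/s/ and /s/ are both fricatives; /θ/ and /z/ are both fricatives), so these forms are consistent with the same rule.
The trigger is the following segment, so the direction is regressive (anticipatory).

regressive manner assimilation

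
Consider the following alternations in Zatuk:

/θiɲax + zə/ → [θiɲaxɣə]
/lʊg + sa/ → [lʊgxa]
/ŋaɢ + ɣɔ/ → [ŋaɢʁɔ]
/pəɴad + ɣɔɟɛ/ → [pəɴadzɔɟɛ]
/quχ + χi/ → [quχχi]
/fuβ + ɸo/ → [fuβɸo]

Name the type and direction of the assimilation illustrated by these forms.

Underlying /z/ is realised as [ɣ] next to /x/; /x/ itself does not change.
/z/ is alveolar while /x/ is velar; the output [ɣ] is velar, matching the trigger — so the feature that spreads is place.
Manner and voice are unchanged, so the assimilation is partial, not total.
The same holds elsewhere in the data: /s/ → [x] after /g/ (alveolar → velar, matching velar); /ɣ/ → [ʁ] after /ɢ/ (velar → uvular, matching uvular); /ɣ/ → [z] after /d/ (velar → alveolar, matching alveolar) — only place changes, and always toward the preceding segment.
No alternation appears in [quχχi], [fuβɸo]: there the adjacent consonants already agree in place (/χ/ and /χ/ are both uvular; /ɸ/ and /β/ are both bilabial), so these forms are consistent with the same rule.
The trigger is the preceding segment, so the direction is progressive (perseverative).

progressive place assimilation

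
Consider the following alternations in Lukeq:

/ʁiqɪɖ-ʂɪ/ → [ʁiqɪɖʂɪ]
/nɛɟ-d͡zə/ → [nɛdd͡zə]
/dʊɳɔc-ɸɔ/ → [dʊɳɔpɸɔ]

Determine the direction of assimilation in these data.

regressive

Underlying /ɟ/ is realised as [d] next to /d͡z/; /d͡z/ itself does not change.
The change palatal → alveolar matches the place of the following /d͡z/, identifying this as place assimilation.
The same holds elsewhere in the data: /c/ → [p] before /ɸ/ (palatal → bilabial, matching bilabial) — only place changes, and always toward the following segment.
No alternation appears in [ʁiqɪɖʂɪ]: there the adjacent consonants already agree in place (/ɖ/ and /ʂ/ are both retroflex), so this form is consistent with the same rule.
The trigger is the following segment, so the direction is regressive (anticipatory).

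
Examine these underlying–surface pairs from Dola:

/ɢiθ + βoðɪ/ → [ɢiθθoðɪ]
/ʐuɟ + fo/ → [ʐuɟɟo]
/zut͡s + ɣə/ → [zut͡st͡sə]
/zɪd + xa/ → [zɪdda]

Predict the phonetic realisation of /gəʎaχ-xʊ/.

The data show progressive total assimilation (/β/ → [θ] after /θ/; /f/ → [ɟ] after /ɟ/; /ɣ/ → [t͡s] after /t͡s/; /x/ → [d] after /d/): in every case the target segment becomes identical to its preceding neighbour, copying more than a single feature.
/x/ is the segment targeted by the rule; it sits immediately after /χ/, so it assimilates completely and surfaces as [χ].

[gəʎaχχʊ]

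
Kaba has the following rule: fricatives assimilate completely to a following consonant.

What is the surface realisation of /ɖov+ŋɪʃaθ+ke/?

[ɖoŋŋɪʃakke]

/v/ is the segment targeted by the rule; it sits immediately before /ŋ/, so it assimilates completely and surfaces as [ŋ].
At the second juncture, /θ/ likewise becomes [k] adjacent to /k/.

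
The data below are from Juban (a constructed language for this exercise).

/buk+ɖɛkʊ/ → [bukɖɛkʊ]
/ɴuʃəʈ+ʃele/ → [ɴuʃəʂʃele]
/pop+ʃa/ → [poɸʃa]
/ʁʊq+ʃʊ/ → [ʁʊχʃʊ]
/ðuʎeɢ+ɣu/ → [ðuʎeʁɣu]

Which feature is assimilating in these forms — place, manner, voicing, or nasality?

manner

The segment that alternates is /ʈ/, which surfaces as [ʂ] when adjacent to /ʃ/.
The change stop → fricative matches the manner of the following /ʃ/, identifying this as manner assimilation.
The same holds elsewhere in the data: /p/ → [ɸ] before /ʃ/ (stop → fricative, matching a fricative); /q/ → [χ] before /ʃ/ (stop → fricative, matching a fricative); /ɢ/ → [ʁ] before /ɣ/ (stop → fricative, matching a fricative) — only manner changes, and always toward the following segment.
Nothing changes in [bukɖɛkʊ]: there the adjacent consonants already agree in manner (/k/ and /ɖ/ are both stops), so this form is consistent with the same rule.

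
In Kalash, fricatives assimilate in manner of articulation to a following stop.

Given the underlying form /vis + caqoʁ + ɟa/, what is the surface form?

/s/ is a voiceless alveolar fricative. The following trigger /c/ is a stop, so /s/ must become a stop as well.
A voiceless alveolar stop is [t], so the surface segment is [t].
At the second juncture, /ʁ/ likewise becomes [ɢ] adjacent to /ɟ/.

[vitcaqoɢɟa]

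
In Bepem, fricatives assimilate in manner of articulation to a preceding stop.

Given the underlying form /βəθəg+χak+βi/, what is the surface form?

[βəθəgqakbi]

The rule targets /χ/ (voiceless uvular fricative), which sits after the trigger /g/ (stop).
Changing only its manner to stop gives [q] — the voiceless uvular stop.
At the second juncture, /β/ likewise becomes [b] adjacent to /k/.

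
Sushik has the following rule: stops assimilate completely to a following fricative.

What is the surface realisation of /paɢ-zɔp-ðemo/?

[pazzɔððemo]

/ɢ/ is the segment targeted by the rule; it sits immediately before /z/, so it assimilates completely and surfaces as [z].
The same rule applies at the second boundary: /p/ → [ð] next to /ð/.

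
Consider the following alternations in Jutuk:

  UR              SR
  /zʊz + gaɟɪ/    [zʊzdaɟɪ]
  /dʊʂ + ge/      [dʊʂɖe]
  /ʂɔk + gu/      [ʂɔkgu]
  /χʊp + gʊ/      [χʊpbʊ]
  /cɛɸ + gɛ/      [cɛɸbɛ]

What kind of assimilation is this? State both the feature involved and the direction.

Underlying /g/ is realised as [d] next to /z/; /z/ itself does not change.
The change velar → alveolar matches the place of the preceding /z/, identifying this as place assimilation.
Manner and voice are unchanged, so the assimilation is partial, not total.
Checking the remaining alternations: /g/ → [ɖ] after /ʂ/ (velar → retroflex, matching retroflex); /g/ → [b] after /p/ (velar → bilabial, matching bilabial); /g/ → [b] after /ɸ/ (velar → bilabial, matching bilabial) — only place changes, and always toward the preceding segment.
Nothing changes in [ʂɔkgu]: there the adjacent consonants already agree in place (/g/ and /k/ are both velar), so this form is consistent with the same rule.
Since the segment that changes follows the conditioning segment, the assimilation is progressive.

progressive place assimilation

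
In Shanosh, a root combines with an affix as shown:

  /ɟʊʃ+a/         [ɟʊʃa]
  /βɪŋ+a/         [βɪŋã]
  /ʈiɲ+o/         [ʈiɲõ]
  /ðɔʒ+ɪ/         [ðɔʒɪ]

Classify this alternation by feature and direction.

progressive nasality assimilation (vowel nasalisation)

The vowel /a/ surfaces as nasalised [ã] next to the preceding nasal /ŋ/ — it has acquired the [+nasal] feature of its neighbour.
Likewise in the remaining data: /o/ → [õ] after /ɲ/ — each time a vowel is nasalised next to a preceding nasal.
No change occurs in [ɟʊʃa], [ðɔʒɪ] because the vowel at the boundary is adjacent to an oral consonant, not a nasal (/a/ next to /ʃ/; /ɪ/ next to /ʒ/).
Because the conditioning nasal is to the left of the vowel that changes, the process is progressive (perseverative).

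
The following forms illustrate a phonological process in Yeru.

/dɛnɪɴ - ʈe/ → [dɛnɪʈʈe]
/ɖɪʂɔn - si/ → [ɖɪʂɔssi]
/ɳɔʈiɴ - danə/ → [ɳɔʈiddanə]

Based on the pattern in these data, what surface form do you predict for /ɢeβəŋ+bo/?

[ɢeβəbbo]

The data show regressive total assimilation (/ɴ/ → [ʈ] before /ʈ/; /n/ → [s] before /s/; /ɴ/ → [d] before /d/): in every case the target segment becomes identical to its following neighbour, copying more than a single feature.
/ŋ/ is the segment targeted by the rule; it sits immediately before /b/, so it assimilates completely and surfaces as [b].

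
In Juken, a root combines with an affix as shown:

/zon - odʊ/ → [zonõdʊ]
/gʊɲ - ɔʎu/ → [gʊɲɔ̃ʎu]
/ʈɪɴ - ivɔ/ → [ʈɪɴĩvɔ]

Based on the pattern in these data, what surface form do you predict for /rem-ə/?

[remə̃]

The data show progressive nasality assimilation (vowel nasalisation): /o/ → [õ] after /n/; /ɔ/ → [ɔ̃] after /ɲ/; /i/ → [ĩ] after /ɴ/ — a vowel is nasalised by an immediately preceding nasal consonant.
/ə/ sits next to the nasal /m/ and is therefore nasalised to [ə̃].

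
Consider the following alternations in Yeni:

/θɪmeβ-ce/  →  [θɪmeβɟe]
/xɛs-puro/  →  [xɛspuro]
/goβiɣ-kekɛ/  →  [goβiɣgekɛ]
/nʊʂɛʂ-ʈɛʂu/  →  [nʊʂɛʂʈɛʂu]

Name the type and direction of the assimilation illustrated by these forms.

Underlying /c/ is realised as [ɟ] next to /β/; /β/ itself does not change.
/c/ is voiceless while /β/ is voiced; the output [ɟ] is voiced, matching the trigger — so the feature that spreads is voicing.
Place and manner are unchanged, so the assimilation is partial, not total.
The other alternating form patterns the same way: /k/ → [g] after /ɣ/ (voiceless → voiced, matching voiced) — only voicing changes, and always toward the preceding segment.
Nothing changes in [xɛspuro], [nʊʂɛʂʈɛʂu]: there the adjacent consonants already agree in voicing (/p/ and /s/ are both voiceless; /ʈ/ and /ʂ/ are both voiceless), so these forms are consistent with the same rule.
The trigger is the preceding segment, so the direction is progressive (perseverative).

progressive voicing assimilation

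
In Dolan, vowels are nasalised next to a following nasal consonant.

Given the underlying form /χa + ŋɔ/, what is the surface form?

[χãŋɔ]

The vowel /a/ is adjacent to the following nasal /ŋ/, so it acquires [+nasal] and surfaces as [ã].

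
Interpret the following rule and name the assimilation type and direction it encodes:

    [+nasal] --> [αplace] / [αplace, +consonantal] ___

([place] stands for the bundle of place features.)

The shared variable α links the value of the place features (abbreviated [place]) on the target to the same value on the neighbouring segment, so place is the feature that assimilates.
Since the environment is written before the underscore, the trigger precedes the target; the direction is progressive.

progressive place assimilation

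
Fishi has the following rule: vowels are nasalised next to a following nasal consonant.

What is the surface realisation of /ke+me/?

[kẽme]

The vowel /e/ is adjacent to the following nasal /m/, so it acquires [+nasal] and surfaces as [ẽ].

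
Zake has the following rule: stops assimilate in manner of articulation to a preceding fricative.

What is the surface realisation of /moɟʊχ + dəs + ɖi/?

[moɟʊχzəsʐi]

The rule targets /d/ (voiced alveolar stop), which sits after the trigger /χ/ (fricative).
A voiced alveolar fricative is [z], so the surface segment is [z].
At the second juncture, /ɖ/ likewise becomes [ʐ] adjacent to /s/.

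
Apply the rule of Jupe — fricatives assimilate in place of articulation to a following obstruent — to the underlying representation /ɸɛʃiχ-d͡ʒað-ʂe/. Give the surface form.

[ɸɛʃiʃd͡ʒaʐʂe]

/χ/ is a voiceless uvular fricative. The following trigger /d͡ʒ/ is postalveolar, so /χ/ must become postalveolar as well.
Changing only its place to postalveolar gives [ʃ] — the voiceless postalveolar fricative.
At the second juncture, /ð/ likewise becomes [ʐ] adjacent to /ʂ/.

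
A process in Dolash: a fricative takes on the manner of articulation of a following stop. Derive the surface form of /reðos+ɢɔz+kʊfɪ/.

/s/ is a voiceless alveolar fricative. The following trigger /ɢ/ is a stop, so /s/ must become a stop as well.
Changing only its manner to stop gives [t] — the voiceless alveolar stop.
At the second juncture, /z/ likewise becomes [d] adjacent to /k/.

[reðotɢɔdkʊfɪ]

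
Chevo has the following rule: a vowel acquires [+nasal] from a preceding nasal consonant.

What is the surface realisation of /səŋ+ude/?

/u/ sits next to the nasal /ŋ/ and is therefore nasalised to [ũ].

[səŋũde]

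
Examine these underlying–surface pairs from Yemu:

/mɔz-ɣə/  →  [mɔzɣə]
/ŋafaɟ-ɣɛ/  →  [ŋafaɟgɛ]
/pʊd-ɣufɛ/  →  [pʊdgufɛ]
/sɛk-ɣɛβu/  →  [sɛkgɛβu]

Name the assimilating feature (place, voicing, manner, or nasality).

Underlying /ɣ/ is realised as [g] next to /ɟ/; /ɟ/ itself does not change.
/ɣ/ is a fricative while /ɟ/ is a stop; the output [g] is a stop, matching the trigger — so the feature that spreads is manner.
The other alternating forms pattern the same way: /ɣ/ → [g] after /d/ (fricative → stop, matching a stop); /ɣ/ → [g] after /k/ (fricative → stop, matching a stop) — only manner changes, and always toward the preceding segment.
Nothing changes in [mɔzɣə]: there the adjacent consonants already agree in manner (/ɣ/ and /z/ are both fricatives), so this form is consistent with the same rule.

manner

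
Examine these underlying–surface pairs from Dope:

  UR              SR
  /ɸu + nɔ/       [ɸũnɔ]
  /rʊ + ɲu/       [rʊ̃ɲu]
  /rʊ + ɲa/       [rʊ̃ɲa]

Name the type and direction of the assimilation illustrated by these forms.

regressive nasality assimilation (vowel nasalisation)

The vowel /u/ surfaces as nasalised [ũ] next to the following nasal /n/ — it has acquired the [+nasal] feature of its neighbour.
The other form shows the same pattern: /ʊ/ → [ʊ̃] before /ɲ/ — each time a vowel is nasalised next to a following nasal.
Because the conditioning nasal is to the right of the vowel that changes, the process is regressive (anticipatory).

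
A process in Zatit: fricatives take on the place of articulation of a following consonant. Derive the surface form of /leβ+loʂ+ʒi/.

/β/ is a voiced bilabial fricative. The following trigger /l/ is alveolar, so /β/ must become alveolar as well.
A voiced alveolar fricative is [z], so the surface segment is [z].
At the second juncture, /ʂ/ likewise becomes [ʃ] adjacent to /ʒ/.

[lezloʃʒi]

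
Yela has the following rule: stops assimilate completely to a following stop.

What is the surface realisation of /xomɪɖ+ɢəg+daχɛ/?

/ɖ/ is the segment targeted by the rule; it sits immediately before /ɢ/, so it assimilates completely and surfaces as [ɢ].
At the second juncture, /g/ likewise becomes [d] adjacent to /d/.

[xomɪɢɢəddaχɛ]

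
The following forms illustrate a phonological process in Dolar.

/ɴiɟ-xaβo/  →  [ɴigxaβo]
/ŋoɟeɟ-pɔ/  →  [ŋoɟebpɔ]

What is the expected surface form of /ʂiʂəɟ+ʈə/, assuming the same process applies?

The data show regressive place assimilation: /ɟ/ → [g] before /x/; /ɟ/ → [b] before /p/. In each pair only place changes, matching the following consonant, while manner and voice stay constant.
/ɟ/ is a voiced palatal stop. The following trigger /ʈ/ is retroflex, so /ɟ/ must become retroflex as well.
Changing only its place to retroflex gives [ɖ] — the voiced retroflex stop.

[ʂiʂəɖʈə]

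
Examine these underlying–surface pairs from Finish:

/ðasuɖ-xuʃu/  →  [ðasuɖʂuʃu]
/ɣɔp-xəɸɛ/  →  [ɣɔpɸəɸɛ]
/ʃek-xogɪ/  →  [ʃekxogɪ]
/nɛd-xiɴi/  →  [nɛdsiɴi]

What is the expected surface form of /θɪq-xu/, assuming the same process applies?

The data show progressive place assimilation: /x/ → [ʂ] after /ɖ/; /x/ → [ɸ] after /p/; /x/ → [s] after /d/. In each pair only place changes, matching the preceding consonant, while manner and voice stay constant.
Nothing changes in [ʃekxogɪ]: there the adjacent consonants already agree in place (/x/ and /k/ are both velar), so this form is consistent with the same rule.
The rule targets /x/ (voiceless velar fricative), which sits after the trigger /q/ (uvular).
Changing only its place to uvular gives [χ] — the voiceless uvular fricative.

[θɪqχu]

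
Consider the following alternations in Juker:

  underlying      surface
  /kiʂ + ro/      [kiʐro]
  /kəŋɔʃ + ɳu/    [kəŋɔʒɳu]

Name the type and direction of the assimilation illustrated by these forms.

Underlying /ʂ/ is realised as [ʐ] next to /r/; /r/ itself does not change.
The change voiceless → voiced matches the voicing of the following /r/, identifying this as voicing assimilation.
Place and manner are unchanged, so the assimilation is partial, not total.
Checking the remaining alternation: /ʃ/ → [ʒ] before /ɳ/ (voiceless → voiced, matching voiced) — only voicing changes, and always toward the following segment.
Since the segment that changes precedes the conditioning segment, the assimilation is regressive.

regressive voicing assimilation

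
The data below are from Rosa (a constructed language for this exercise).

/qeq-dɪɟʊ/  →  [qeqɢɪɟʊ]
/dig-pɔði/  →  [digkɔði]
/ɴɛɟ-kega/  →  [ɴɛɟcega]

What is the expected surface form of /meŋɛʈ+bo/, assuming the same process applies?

[meŋɛʈɖo]

The data show progressive place assimilation: /d/ → [ɢ] after /q/; /p/ → [k] after /g/; /k/ → [c] after /ɟ/. In each pair only place changes, matching the preceding consonant, while manner and voice stay constant.
The rule targets /b/ (voiced bilabial stop), which sits after the trigger /ʈ/ (retroflex).
Changing only its place to retroflex gives [ɖ] — the voiced retroflex stop.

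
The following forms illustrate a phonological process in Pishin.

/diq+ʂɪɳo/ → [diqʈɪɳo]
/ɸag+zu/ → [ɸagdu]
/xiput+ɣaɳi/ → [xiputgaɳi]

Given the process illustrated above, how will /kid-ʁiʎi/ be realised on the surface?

The data show progressive manner assimilation: /ʂ/ → [ʈ] after /q/; /z/ → [d] after /g/; /ɣ/ → [g] after /t/. In each pair only manner changes, matching the preceding consonant, while place and voice stay constant.
/ʁ/ is a voiced uvular fricative. The preceding trigger /d/ is a stop, so /ʁ/ must become a stop as well.
The voiced uvular stop is [ɢ], so /ʁ/ → [ɢ].

[kidɢiʎi]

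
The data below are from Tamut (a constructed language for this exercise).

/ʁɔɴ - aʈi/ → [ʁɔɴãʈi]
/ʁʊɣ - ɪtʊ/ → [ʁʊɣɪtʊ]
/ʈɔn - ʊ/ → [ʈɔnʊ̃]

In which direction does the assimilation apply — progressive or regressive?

progressive

The vowel /a/ surfaces as nasalised [ã] next to the preceding nasal /ɴ/ — it has acquired the [+nasal] feature of its neighbour.
Likewise in the remaining data: /ʊ/ → [ʊ̃] after /n/ — each time a vowel is nasalised next to a preceding nasal.
No change occurs in [ʁʊɣɪtʊ] because the vowel at the boundary is adjacent to an oral consonant, not a nasal (/ɪ/ next to /ɣ/).
Because the conditioning nasal is to the left of the vowel that changes, the process is progressive (perseverative).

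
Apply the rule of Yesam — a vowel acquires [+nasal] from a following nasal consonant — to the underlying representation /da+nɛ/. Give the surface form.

/a/ sits next to the nasal /n/ and is therefore nasalised to [ã].

[dãnɛ]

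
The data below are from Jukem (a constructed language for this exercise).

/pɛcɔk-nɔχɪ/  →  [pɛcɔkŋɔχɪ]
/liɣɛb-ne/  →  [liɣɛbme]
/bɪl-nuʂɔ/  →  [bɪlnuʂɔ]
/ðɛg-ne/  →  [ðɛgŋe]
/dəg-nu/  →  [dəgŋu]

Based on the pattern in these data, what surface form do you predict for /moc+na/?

[mocɲa]

The data show progressive place assimilation: /n/ → [ŋ] after /k/; /n/ → [m] after /b/; /n/ → [ŋ] after /g/. In each pair only place changes, matching the preceding consonant, while manner and voice stay constant.
Nothing changes in [bɪlnuʂɔ]: there the adjacent consonants already agree in place (/n/ and /l/ are both alveolar), so this form is consistent with the same rule.
/n/ is a voiced alveolar nasal. The preceding trigger /c/ is palatal, so /n/ must become palatal as well.
Changing only its place to palatal gives [ɲ] — the voiced palatal nasal.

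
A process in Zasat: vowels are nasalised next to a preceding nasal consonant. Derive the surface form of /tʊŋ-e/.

[tʊŋẽ]

/e/ sits next to the nasal /ŋ/ and is therefore nasalised to [ẽ].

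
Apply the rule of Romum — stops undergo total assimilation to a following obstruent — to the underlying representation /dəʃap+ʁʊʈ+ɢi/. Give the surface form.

[dəʃaʁʁʊɢɢi]

/p/ is the segment targeted by the rule; it sits immediately before /ʁ/, so it assimilates completely and surfaces as [ʁ].
The same rule applies at the second boundary: /ʈ/ → [ɢ] next to /ɢ/.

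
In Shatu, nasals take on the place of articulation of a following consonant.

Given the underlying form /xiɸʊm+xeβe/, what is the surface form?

[xiɸʊŋxeβe]

/m/ is a voiced bilabial nasal. The following trigger /x/ is velar, so /m/ must become velar as well.
Changing only its place to velar gives [ŋ] — the voiced velar nasal.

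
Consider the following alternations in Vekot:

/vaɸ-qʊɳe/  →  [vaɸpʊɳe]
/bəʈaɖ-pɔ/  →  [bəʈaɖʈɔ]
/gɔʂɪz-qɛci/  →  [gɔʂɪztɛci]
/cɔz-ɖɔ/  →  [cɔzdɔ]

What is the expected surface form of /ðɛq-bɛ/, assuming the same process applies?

[ðɛqɢɛ]

The data show progressive place assimilation: /q/ → [p] after /ɸ/; /p/ → [ʈ] after /ɖ/; /q/ → [t] after /z/; /ɖ/ → [d] after /z/. In each pair only place changes, matching the preceding consonant, while manner and voice stay constant.
The rule targets /b/ (voiced bilabial stop), which sits after the trigger /q/ (uvular).
Changing only its place to uvular gives [ɢ] — the voiced uvular stop.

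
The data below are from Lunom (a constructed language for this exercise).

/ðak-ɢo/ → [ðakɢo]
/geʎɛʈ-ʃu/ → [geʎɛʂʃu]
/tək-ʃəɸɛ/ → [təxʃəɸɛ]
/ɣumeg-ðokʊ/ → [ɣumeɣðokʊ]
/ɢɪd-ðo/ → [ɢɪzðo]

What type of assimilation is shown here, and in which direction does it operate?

Comparing underlying and surface forms, /ʈ/ → [ʂ] is the alternation; the neighbouring /ʃ/ is constant.
The change stop → fricative matches the manner of the following /ʃ/, identifying this as manner assimilation.
Place and voice are unchanged, so the assimilation is partial, not total.
The same holds elsewhere in the data: /k/ → [x] before /ʃ/ (stop → fricative, matching a fricative); /g/ → [ɣ] before /ð/ (stop → fricative, matching a fricative); /d/ → [z] before /ð/ (stop → fricative, matching a fricative) — only manner changes, and always toward the following segment.
Nothing changes in [ðakɢo]: there the adjacent consonants already agree in manner (/k/ and /ɢ/ are both stops), so this form is consistent with the same rule.
The trigger is the following segment, so the direction is regressive (anticipatory).

regressive manner assimilation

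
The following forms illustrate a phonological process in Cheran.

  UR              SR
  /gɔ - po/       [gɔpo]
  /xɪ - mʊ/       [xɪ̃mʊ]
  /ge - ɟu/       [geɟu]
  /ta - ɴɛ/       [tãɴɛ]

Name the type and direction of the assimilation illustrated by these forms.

regressive nasality assimilation (vowel nasalisation)

The vowel /ɪ/ surfaces as nasalised [ɪ̃] next to the following nasal /m/ — it has acquired the [+nasal] feature of its neighbour.
The other form shows the same pattern: /a/ → [ã] before /ɴ/ — each time a vowel is nasalised next to a following nasal.
No change occurs in [gɔpo], [geɟu] because the vowel at the boundary is adjacent to an oral consonant, not a nasal (/ɔ/ next to /p/; /e/ next to /ɟ/).
Because the conditioning nasal is to the right of the vowel that changes, the process is regressive (anticipatory).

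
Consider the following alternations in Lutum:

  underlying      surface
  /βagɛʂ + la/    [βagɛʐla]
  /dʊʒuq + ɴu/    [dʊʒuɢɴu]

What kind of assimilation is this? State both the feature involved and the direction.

regressive voicing assimilation

Underlying /ʂ/ is realised as [ʐ] next to /l/; /l/ itself does not change.
/ʂ/ is voiceless while /l/ is voiced; the output [ʐ] is voiced, matching the trigger — so the feature that spreads is voicing.
Place and manner are unchanged, so the assimilation is partial, not total.
Checking the remaining alternation: /q/ → [ɢ] before /ɴ/ (voiceless → voiced, matching voiced) — only voicing changes, and always toward the following segment.
The trigger is the following segment, so the direction is regressive (anticipatory).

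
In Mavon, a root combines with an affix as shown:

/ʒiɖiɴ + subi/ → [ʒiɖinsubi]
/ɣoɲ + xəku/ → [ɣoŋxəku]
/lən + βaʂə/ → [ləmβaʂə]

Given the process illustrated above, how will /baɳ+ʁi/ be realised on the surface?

[baɴʁi]

The data show regressive place assimilation: /ɴ/ → [n] before /s/; /ɲ/ → [ŋ] before /x/; /n/ → [m] before /β/. In each pair only place changes, matching the following consonant, while manner and voice stay constant.
The rule targets /ɳ/ (voiced retroflex nasal), which sits before the trigger /ʁ/ (uvular).
Changing only its place to uvular gives [ɴ] — the voiced uvular nasal.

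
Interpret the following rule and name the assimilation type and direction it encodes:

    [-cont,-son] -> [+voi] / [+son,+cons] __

The structural change is [+voi], and the conditioning segment [+son,+cons] (a sonorant consonant) is itself voiced, so the target comes to share the voicing of its neighbour — voicing assimilation.
The conditioning segment sits to the left of the focus bar, meaning the trigger precedes the segment that changes — progressive assimilation.

progressive voicing assimilation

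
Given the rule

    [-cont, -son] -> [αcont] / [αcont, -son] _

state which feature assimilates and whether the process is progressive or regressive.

The rule copies [cont] (continuancy) from the environment onto the target stops; since [±cont] encodes the stop/fricative manner contrast, the assimilating dimension is manner.
Since the environment is written before the underscore, the trigger precedes the target; the direction is progressive.

progressive manner assimilation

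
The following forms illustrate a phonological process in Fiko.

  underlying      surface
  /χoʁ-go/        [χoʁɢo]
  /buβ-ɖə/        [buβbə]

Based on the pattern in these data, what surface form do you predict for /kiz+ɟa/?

The data show progressive place assimilation: /g/ → [ɢ] after /ʁ/; /ɖ/ → [b] after /β/. In each pair only place changes, matching the preceding consonant, while manner and voice stay constant.
The rule targets /ɟ/ (voiced palatal stop), which sits after the trigger /z/ (alveolar).
Changing only its place to alveolar gives [d] — the voiced alveolar stop.

[kizda]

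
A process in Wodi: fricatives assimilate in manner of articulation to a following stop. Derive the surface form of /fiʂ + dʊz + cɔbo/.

/ʂ/ is a voiceless retroflex fricative. The following trigger /d/ is a stop, so /ʂ/ must become a stop as well.
The voiceless retroflex stop is [ʈ], so /ʂ/ → [ʈ].
At the second juncture, /z/ likewise becomes [d] adjacent to /c/.

[fiʈdʊdcɔbo]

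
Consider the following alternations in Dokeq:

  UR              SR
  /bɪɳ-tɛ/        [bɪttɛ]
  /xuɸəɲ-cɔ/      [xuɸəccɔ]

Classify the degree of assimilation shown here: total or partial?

total assimilation

Comparing underlying and surface forms, /ɳ/ → [t] is the alternation; the neighbouring /t/ is constant.
The output [t] is identical to the trigger /t/ — every feature (place, manner, voicing) has been copied — so this is total assimilation.
The remaining alternation confirms this: /ɲ/ → [c] before /c/ — in each case the output is a copy of the following consonant.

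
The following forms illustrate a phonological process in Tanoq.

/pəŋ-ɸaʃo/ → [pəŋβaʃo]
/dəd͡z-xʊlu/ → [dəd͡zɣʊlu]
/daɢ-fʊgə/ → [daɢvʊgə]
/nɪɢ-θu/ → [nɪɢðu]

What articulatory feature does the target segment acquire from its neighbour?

voicing

Comparing underlying and surface forms, /ɸ/ → [β] is the alternation; the neighbouring /ŋ/ is constant.
The change voiceless → voiced matches the voicing of the preceding /ŋ/, identifying this as voicing assimilation.
The other alternating forms pattern the same way: /x/ → [ɣ] after /d͡z/ (voiceless → voiced, matching voiced); /f/ → [v] after /ɢ/ (voiceless → voiced, matching voiced); /θ/ → [ð] after /ɢ/ (voiceless → voiced, matching voiced) — only voicing changes, and always toward the preceding segment.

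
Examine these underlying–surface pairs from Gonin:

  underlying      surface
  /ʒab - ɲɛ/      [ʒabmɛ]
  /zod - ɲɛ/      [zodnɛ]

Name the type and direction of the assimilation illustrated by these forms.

progressive place assimilation

Underlying /ɲ/ is realised as [m] next to /b/; /b/ itself does not change.
/ɲ/ is palatal while /b/ is bilabial; the output [m] is bilabial, matching the trigger — so the feature that spreads is place.
Manner and voice are unchanged, so the assimilation is partial, not total.
The other alternating form patterns the same way: /ɲ/ → [n] after /d/ (palatal → alveolar, matching alveolar) — only place changes, and always toward the preceding segment.
The trigger is the preceding segment, so the direction is progressive (perseverative).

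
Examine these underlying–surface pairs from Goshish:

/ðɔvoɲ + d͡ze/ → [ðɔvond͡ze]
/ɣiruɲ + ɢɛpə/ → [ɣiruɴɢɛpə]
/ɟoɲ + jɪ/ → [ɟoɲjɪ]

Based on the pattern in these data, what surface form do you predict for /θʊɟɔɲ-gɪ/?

The data show regressive place assimilation: /ɲ/ → [n] before /d͡z/; /ɲ/ → [ɴ] before /ɢ/. In each pair only place changes, matching the following consonant, while manner and voice stay constant.
No alternation appears in [ɟoɲjɪ]: there the adjacent consonants already agree in place (/ɲ/ and /j/ are both palatal), so this form is consistent with the same rule.
/ɲ/ is a voiced palatal nasal. The following trigger /g/ is velar, so /ɲ/ must become velar as well.
A voiced velar nasal is [ŋ], so the surface segment is [ŋ].

[θʊɟɔŋgɪ]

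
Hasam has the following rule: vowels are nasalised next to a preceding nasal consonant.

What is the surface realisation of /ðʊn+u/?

/u/ sits next to the nasal /n/ and is therefore nasalised to [ũ].

[ðʊnũ]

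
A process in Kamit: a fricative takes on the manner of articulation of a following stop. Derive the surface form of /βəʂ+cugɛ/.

[βəʈcugɛ]

The rule targets /ʂ/ (voiceless retroflex fricative), which sits before the trigger /c/ (stop).
Changing only its manner to stop gives [ʈ] — the voiceless retroflex stop.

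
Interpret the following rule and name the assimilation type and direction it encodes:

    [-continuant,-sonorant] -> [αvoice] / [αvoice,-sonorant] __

The shared variable α links the value of [voice] on the target to the same value on the neighbouring segment, so voicing is the feature that assimilates.
Since the environment is written before the underscore, the trigger precedes the target; the direction is progressive.

progressive voicing assimilation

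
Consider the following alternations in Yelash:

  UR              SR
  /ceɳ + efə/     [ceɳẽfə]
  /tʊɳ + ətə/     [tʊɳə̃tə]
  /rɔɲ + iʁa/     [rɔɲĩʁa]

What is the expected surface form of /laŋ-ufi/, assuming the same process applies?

[laŋũfi]

The data show progressive nasality assimilation (vowel nasalisation): /e/ → [ẽ] after /ɳ/; /ə/ → [ə̃] after /ɳ/; /i/ → [ĩ] after /ɲ/ — a vowel is nasalised by an immediately preceding nasal consonant.
The vowel /u/ is adjacent to the preceding nasal /ŋ/, so it acquires [+nasal] and surfaces as [ũ].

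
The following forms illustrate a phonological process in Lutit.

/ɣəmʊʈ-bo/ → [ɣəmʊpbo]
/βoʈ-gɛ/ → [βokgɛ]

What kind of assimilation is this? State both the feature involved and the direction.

Comparing underlying and surface forms, /ʈ/ → [p] is the alternation; the neighbouring /b/ is constant.
The change retroflex → bilabial matches the place of the following /b/, identifying this as place assimilation.
Manner and voice are unchanged, so the assimilation is partial, not total.
The other alternating form patterns the same way: /ʈ/ → [k] before /g/ (retroflex → velar, matching velar) — only place changes, and always toward the following segment.
Since the segment that changes precedes the conditioning segment, the assimilation is regressive.

regressive place assimilation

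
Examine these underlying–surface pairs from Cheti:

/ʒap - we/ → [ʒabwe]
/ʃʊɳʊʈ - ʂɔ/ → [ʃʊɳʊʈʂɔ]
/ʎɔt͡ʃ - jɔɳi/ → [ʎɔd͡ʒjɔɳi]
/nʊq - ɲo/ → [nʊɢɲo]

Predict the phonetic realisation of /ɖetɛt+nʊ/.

The data show regressive voicing assimilation: /p/ → [b] before /w/; /t͡ʃ/ → [d͡ʒ] before /j/; /q/ → [ɢ] before /ɲ/. In each pair only voicing changes, matching the following consonant, while place and manner stay constant.
Nothing changes in [ʃʊɳʊʈʂɔ]: there the adjacent consonants already agree in voicing (/ʈ/ and /ʂ/ are both voiceless), so this form is consistent with the same rule.
The rule targets /t/ (voiceless alveolar stop), which sits before the trigger /n/ (voiced).
Changing only its voicing to voiced gives [d] — the voiced alveolar stop.

[ɖetɛdnʊ]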